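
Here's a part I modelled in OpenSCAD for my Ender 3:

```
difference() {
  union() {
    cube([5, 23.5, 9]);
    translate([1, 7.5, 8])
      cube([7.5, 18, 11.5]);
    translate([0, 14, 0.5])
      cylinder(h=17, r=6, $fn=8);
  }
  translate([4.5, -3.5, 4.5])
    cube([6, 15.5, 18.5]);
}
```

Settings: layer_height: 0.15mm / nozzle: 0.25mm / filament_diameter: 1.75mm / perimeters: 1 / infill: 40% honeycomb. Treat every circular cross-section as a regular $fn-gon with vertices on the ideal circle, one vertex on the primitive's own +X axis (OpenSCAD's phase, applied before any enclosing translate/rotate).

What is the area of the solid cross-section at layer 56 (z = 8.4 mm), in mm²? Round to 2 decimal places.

At z = 8.4 mm: the cube is present — its section is the full 5×23.5 rectangle (area 117.50 mm²); the 7.5×18 cube at (1, 7.5) contributes its full rectangle (area 135.00 mm²); the r=6 cylinder at (0, 14) gives a regular 8-gon of circumradius 6 (constant along its height) (area = (8/2)·6.000²·sin(360°/8) = 101.82 mm²); Merging all regions: the regions partially overlap — summed areas 354.32 mm² minus the doubly-counted overlap 114.91 mm² gives 239.41 mm² — area = 239.41 mm²; the 6×15.5 cube at (4.5, -3.5) contributes its full rectangle (area 93.00 mm²); Taking the first minus the rest: starting from that combined region (239.41 mm²), the 6×15.5 cube at (4.5, -3.5) partially overlaps it — only the 21.75 mm² overlap (of its 93.00 mm²) is removed, clipping the outline — area = 217.66 mm². Overall, the cross-section is a single solid region. Net area = 217.66 mm².

217.66 mm²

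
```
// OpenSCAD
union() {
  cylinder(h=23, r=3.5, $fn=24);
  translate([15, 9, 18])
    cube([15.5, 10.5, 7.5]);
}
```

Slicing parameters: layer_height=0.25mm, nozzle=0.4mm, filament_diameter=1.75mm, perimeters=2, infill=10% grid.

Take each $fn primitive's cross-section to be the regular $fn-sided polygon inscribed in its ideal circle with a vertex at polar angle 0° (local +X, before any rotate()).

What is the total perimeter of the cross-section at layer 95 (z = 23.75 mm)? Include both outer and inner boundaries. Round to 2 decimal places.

At z = 23.75 mm: the cylinder is absent (z outside [0, 23]); the cube at (15, 9) (footprint 15.5×10.5) is included at this height (perimeter 52.00 mm); Combining (union): only the 15.5×10.5 cube at (15, 9) is present, so the union is just that shape — boundary = 52.00 mm. Overall, the cross-section is a single solid region. Total boundary length (outer) = 52.00 mm.

52.00 mm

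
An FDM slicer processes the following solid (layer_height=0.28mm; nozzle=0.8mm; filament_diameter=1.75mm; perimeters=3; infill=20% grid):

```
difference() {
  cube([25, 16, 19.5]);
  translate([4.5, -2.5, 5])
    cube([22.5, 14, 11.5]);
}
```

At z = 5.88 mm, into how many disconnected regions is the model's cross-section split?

1

At z = 5.88 mm: the cube is present — its section is the full 25×16 rectangle; the cube at (4.5, -2.5) is present — its section is the full 22.5×14 rectangle; After the difference (first − rest): starting from the 25×16 cube, the 22.5×14 cube at (4.5, -2.5) partially overlaps it — only the 235.75 mm² overlap (of its 315.00 mm²) is removed, clipping the outline — 1 connected region. The result has 1 disconnected region.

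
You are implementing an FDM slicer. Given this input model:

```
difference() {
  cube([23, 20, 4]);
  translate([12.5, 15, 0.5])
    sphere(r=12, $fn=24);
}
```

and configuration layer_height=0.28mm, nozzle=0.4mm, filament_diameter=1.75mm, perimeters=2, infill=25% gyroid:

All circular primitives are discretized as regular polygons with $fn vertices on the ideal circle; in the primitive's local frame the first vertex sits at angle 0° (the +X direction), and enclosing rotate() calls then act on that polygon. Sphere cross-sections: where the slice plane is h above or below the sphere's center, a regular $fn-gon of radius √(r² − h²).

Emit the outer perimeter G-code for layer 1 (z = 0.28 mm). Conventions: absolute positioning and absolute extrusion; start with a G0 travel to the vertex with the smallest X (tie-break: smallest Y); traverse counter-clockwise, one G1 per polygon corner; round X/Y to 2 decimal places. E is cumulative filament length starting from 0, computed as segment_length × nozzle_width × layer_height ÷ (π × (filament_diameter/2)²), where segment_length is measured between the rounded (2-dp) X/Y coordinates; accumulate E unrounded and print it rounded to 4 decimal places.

At z = 0.28 mm: the cube (footprint 23×20) is included at this height; the sphere at (12.5, 15): section is a regular 24-gon, circumradius = √(r²−h²) = √(12²−0.22²) = 11.998; Subtracting the remaining from the first: starting from the 23×20 cube, the r=12 sphere at (12.5, 15) partially overlaps it — only the 328.43 mm² overlap (of its 447.09 mm²) is removed, clipping the outline — 1 connected region. The outline is a single polygon with 17 vertices. Extrusion per mm of travel: 0.4 × 0.28 / (π × 0.875²) = 0.046564. Accumulating E over each segment gives final E = 4.2265.

G0 X0.00 Y0.00 Z0.28
G1 X23.00 Y0.00 E1.0710
G1 X23.00 Y9.27 E1.5026
G1 X22.89 Y9.00 E1.5162
G1 X20.98 Y6.52 E1.6620
G1 X18.50 Y4.61 E1.8077
G1 X15.61 Y3.41 E1.9534
G1 X12.50 Y3.00 E2.0995
G1 X9.39 Y3.41 E2.2456
G1 X6.50 Y4.61 E2.3913
G1 X4.02 Y6.52 E2.5370
G1 X2.11 Y9.00 E2.6828
G1 X0.91 Y11.89 E2.8285
G1 X0.50 Y15.00 E2.9746
G1 X0.91 Y18.11 E3.1206
G1 X1.70 Y20.00 E3.2160
G1 X0.00 Y20.00 E3.2952
G1 X0.00 Y0.00 E4.2265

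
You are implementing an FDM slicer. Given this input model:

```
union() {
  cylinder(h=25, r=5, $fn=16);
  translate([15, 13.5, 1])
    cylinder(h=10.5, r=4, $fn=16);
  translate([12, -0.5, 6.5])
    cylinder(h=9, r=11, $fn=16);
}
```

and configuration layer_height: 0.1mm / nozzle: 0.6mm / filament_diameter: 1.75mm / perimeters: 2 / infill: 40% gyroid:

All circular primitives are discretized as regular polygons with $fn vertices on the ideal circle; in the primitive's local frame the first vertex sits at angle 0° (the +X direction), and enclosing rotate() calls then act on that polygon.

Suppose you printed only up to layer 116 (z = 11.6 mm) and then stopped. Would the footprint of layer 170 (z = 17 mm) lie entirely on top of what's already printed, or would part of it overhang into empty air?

entirely on top

Compare the two slices. At z = 11.6: the r=5 cylinder gives a regular 16-gon of circumradius 5 (constant along its height) (area = (16/2)·5.000²·sin(360°/16) = 76.54 mm²); the cylinder at (15, 13.5) is absent (z outside [1, 11.5]); the r=11 cylinder at (12, -0.5) gives a regular 16-gon of circumradius 11 (constant along its height) (area = (16/2)·11.000²·sin(360°/16) = 370.44 mm²); Taking the union: the regions partially overlap — summed areas 446.97 mm² minus the doubly-counted overlap 23.88 mm² gives 423.10 mm² — area = 423.10 mm². At z = 17: the r=5 cylinder gives a regular 16-gon of circumradius 5 (constant along its height) (area = (16/2)·5.000²·sin(360°/16) = 76.54 mm²); the cylinder at (15, 13.5) is not intersected at this z (z outside [1, 11.5]); the cylinder at (12, -0.5) is absent (z outside [6.5, 15.5]); Merging all regions: only the r=5 cylinder is present, so the union is just that shape — area = 76.54 mm². Checking containment: the cross-section at z = 17 is a subset of the cross-section at z = 11.6.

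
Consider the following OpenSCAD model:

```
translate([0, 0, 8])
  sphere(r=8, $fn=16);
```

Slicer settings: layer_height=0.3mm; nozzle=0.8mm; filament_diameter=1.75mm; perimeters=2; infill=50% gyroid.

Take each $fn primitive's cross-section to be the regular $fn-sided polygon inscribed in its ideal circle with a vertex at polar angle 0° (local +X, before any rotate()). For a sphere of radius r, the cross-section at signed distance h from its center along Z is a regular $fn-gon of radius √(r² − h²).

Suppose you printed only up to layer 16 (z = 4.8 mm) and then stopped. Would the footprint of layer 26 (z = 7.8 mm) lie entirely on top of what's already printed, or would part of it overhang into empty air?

part overhangs

Compare the two slices. At z = 4.8: the sphere: section is a regular 16-gon, circumradius = √(r²−h²) = √(8²−3.2²) = 7.332 (area = (16/2)·7.332²·sin(360°/16) = 164.58 mm²). At z = 7.8: the sphere: section is a regular 16-gon, circumradius = √(r²−h²) = √(8²−0.2²) = 7.997 (area = (16/2)·7.997²·sin(360°/16) = 195.81 mm²). Checking containment: at z = 7.8 the cross-section extends beyond the z = 4.8 cross-section by about 31.23 mm².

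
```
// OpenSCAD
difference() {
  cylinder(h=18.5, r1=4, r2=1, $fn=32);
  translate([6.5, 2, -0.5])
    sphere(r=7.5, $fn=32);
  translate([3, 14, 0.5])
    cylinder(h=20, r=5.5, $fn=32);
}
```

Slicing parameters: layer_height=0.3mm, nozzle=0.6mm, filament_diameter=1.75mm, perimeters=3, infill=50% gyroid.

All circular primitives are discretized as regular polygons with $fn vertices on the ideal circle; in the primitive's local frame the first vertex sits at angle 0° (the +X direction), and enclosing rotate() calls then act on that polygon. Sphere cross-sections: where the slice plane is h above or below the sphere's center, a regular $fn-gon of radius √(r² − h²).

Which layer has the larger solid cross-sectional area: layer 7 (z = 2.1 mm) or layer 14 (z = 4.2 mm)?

Layer 7 (z = 2.1): the cone (r1=4→r2=1) has section circumradius 3.659 here — a regular 32-gon (area = (32/2)·3.659²·sin(360°/32) = 41.80 mm²); the r=7.5 sphere at (6.5, 2) contributes a regular 32-gon of circumradius √(7.5²−2.6²) = 7.035 (area = (32/2)·7.035²·sin(360°/32) = 154.48 mm²); the r=5.5 cylinder at (3, 14) contributes a regular 32-gon of circumradius 5.5 (area = (32/2)·5.500²·sin(360°/32) = 94.42 mm²); Taking the first minus the rest: starting from the cone (41.80 mm²), the r=7.5 sphere at (6.5, 2) partially overlaps it — only the 20.08 mm² overlap (of its 154.48 mm²) is removed, clipping the outline; the r=5.5 cylinder at (3, 14) misses the remaining region (no effect) — area = 21.72 mm². So its area = 21.72 mm². Layer 14 (z = 4.2): the cone (r1=4→r2=1) has section circumradius 3.319 here — a regular 32-gon (area = (32/2)·3.319²·sin(360°/32) = 34.38 mm²); the r=7.5 sphere at (6.5, 2) slices to a regular 32-gon of circumradius 5.845 (√(r²−h²) with h=4.7 from center) (area = (32/2)·5.845²·sin(360°/32) = 106.63 mm²); the cylinder at (3, 14): section is a regular 32-gon, circumradius r=5.5 (area = (32/2)·5.500²·sin(360°/32) = 94.42 mm²); Subtracting the remaining from the first: starting from the cone (34.38 mm²), the r=7.5 sphere at (6.5, 2) partially overlaps it — only the 9.22 mm² overlap (of its 106.63 mm²) is removed, clipping the outline; the r=5.5 cylinder at (3, 14) misses the remaining region (no effect) — area = 25.16 mm². So its area = 25.16 mm². Layer 14 is larger (25.16 vs 21.72 mm²).

layer 14 (z = 4.2 mm)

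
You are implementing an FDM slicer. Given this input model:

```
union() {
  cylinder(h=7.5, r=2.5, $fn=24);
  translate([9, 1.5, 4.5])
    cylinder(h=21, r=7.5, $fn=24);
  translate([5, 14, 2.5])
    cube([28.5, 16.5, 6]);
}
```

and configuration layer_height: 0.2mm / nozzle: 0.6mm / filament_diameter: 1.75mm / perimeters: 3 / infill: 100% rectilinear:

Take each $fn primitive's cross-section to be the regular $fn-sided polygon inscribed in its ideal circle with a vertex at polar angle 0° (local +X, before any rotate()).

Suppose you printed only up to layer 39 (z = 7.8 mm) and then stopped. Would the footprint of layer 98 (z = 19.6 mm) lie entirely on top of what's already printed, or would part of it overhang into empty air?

Compare the two slices. At z = 7.8: the cylinder does not reach this height (z outside [0, 7.5]); the r=7.5 cylinder at (9, 1.5) contributes a regular 24-gon of circumradius 7.5 (area = (24/2)·7.500²·sin(360°/24) = 174.70 mm²); the 28.5×16.5 cube at (5, 14) contributes its full rectangle (area 470.25 mm²); Combining (union): the 2 present regions are separate (no shared area or edge), so areas and boundary lengths simply add and each stays a separate island — area = 644.95 mm². At z = 19.6: the cylinder does not reach this height (z outside [0, 7.5]); the r=7.5 cylinder at (9, 1.5) gives a regular 24-gon of circumradius 7.5 (constant along its height) (area = (24/2)·7.500²·sin(360°/24) = 174.70 mm²); the cube at (5, 14) is not intersected at this z (z outside [2.5, 8.5]); Taking the union: only the r=7.5 cylinder at (9, 1.5) is present, so the union is just that shape — area = 174.70 mm². Checking containment: the cross-section at z = 19.6 is a subset of the cross-section at z = 7.8.

entirely on top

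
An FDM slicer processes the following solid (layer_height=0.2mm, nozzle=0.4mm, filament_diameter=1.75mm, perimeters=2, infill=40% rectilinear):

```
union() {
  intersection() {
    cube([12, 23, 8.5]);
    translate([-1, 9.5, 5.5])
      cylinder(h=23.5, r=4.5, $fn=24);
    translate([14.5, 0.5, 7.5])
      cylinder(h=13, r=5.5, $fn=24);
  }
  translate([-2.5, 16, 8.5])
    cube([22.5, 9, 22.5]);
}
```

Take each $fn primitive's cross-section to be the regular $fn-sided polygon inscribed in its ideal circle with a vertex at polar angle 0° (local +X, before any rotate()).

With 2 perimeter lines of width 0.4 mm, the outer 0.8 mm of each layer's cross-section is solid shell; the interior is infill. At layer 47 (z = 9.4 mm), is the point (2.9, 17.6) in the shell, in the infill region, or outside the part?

At z = 9.4 mm: the cube does not reach this height (z outside [0, 8.5]); the r=4.5 cylinder at (-1, 9.5) contributes a regular 24-gon of circumradius 4.5; the cylinder at (14.5, 0.5): section is a regular 24-gon, circumradius r=5.5; After intersecting: at least one operand is absent at this height, so nothing remains; the 22.5×9 cube at (-2.5, 16) contributes its full rectangle; Merging all regions: only the 22.5×9 cube at (-2.5, 16) is present, so the union is just that shape — 1 connected region. Overall, the cross-section is a single solid region. The nearest boundary edge runs (-2.50, 16.00)→(20.00, 16.00); distance from the point to it = 1.60 mm. The point is inside the cross-section and 1.60 mm from the nearest boundary — more than the 0.8 mm shell width (2 × 0.4), so it's in the infill interior.

infill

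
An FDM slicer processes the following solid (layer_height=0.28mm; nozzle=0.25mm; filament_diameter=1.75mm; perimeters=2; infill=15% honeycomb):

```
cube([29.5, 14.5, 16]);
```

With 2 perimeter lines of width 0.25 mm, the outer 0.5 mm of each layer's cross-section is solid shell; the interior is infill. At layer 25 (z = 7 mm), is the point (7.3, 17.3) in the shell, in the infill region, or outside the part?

outside

At z = 7 mm: the cube is present — its section is the full 29.5×14.5 rectangle. Overall, the cross-section is a single solid region. The nearest boundary edge runs (29.50, 14.50)→(0.00, 14.50); distance from the point to it = 2.80 mm. The point is not inside any of the regions above, so it lies outside the cross-section (2.80 mm from the nearest boundary).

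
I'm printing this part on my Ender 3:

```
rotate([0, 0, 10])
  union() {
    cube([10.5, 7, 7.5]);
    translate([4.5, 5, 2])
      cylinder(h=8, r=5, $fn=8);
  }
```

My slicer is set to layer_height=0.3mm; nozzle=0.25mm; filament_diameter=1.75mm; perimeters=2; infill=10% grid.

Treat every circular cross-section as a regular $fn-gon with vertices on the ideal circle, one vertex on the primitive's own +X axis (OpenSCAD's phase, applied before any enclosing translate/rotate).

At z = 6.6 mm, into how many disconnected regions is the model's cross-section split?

At z = 6.6 mm: the cube is present — its section is the full 10.5×7 rectangle; the r=5 cylinder at (4.5, 5) gives a regular 8-gon of circumradius 5 (constant along its height); Combining (union): the regions partially overlap (shared area 53.09 mm²), so overlapping operands fuse into one piece — 1 connected region; (rotated 10° about Z; rotation is an isometry so areas/perimeters/island counts are preserved). The result has 1 disconnected region.

1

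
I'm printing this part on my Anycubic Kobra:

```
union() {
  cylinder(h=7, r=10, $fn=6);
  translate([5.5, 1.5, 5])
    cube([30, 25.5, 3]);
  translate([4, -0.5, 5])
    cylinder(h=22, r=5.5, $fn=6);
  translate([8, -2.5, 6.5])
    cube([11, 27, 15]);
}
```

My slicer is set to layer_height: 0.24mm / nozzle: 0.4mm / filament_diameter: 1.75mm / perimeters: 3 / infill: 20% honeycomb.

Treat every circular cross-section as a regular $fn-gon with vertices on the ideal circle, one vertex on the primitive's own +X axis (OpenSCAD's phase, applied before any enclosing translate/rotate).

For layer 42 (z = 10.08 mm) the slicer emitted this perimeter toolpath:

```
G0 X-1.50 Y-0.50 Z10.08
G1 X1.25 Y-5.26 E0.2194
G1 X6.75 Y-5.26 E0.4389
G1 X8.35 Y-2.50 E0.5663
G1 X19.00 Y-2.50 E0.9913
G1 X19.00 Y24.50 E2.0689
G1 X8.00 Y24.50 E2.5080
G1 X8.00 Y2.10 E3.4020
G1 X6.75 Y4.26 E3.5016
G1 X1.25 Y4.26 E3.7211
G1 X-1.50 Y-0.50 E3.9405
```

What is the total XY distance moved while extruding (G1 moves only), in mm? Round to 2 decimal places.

Sum the Euclidean lengths of each G1 segment: total = 98.73 mm.

98.73 mm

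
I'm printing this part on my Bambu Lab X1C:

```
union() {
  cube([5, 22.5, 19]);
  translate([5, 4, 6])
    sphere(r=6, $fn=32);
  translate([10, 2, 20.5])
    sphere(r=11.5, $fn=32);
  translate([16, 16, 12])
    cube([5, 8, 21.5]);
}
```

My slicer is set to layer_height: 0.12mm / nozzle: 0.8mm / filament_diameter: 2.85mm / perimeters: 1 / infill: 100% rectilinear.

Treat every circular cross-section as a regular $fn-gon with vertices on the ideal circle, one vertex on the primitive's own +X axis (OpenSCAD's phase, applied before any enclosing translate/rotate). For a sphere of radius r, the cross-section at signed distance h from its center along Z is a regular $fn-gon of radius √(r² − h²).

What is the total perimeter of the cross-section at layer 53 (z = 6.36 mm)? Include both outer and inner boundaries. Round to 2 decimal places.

64.75 mm

At z = 6.36 mm: the 5×22.5 cube contributes its full rectangle (perimeter 55.00 mm); the r=6 sphere at (5, 4) slices to a regular 32-gon of circumradius 5.989 (√(r²−h²) with h=0.36 from center) (perimeter = 2·32·5.989·sin(180°/32) = 37.57 mm); the sphere at (10, 2) is not intersected at this z (|z−center|=14.140 > r=11.5); the cube at (16, 16) does not reach this height (z outside [12, 33.5]); Taking the union: the regions partially overlap (shared area 45.65 mm²), so the edge portions inside another operand are dropped and the merged outline is re-measured after clipping — boundary = 64.75 mm. Overall, the cross-section is a single solid region. Total boundary length (outer) = 64.75 mm.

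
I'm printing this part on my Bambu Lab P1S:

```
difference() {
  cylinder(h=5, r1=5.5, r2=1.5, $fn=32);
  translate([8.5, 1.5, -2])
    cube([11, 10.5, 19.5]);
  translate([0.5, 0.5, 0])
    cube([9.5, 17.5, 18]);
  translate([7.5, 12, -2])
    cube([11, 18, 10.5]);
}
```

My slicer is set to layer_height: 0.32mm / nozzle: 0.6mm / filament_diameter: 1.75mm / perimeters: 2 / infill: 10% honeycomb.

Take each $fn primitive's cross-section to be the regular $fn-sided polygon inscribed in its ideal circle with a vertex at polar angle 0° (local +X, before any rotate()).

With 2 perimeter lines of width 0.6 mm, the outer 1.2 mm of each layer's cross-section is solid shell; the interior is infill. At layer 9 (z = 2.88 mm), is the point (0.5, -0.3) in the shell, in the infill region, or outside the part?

At z = 2.88 mm: the cone: at t=0.576 of its height the radius interpolates to r₁+(r₂−r₁)t = 3.196, giving a regular 32-gon of that circumradius; the 11×10.5 cube at (8.5, 1.5) contributes its full rectangle; the cube at (0.5, 0.5) is present — its section is the full 9.5×17.5 rectangle; the 11×18 cube at (7.5, 12) contributes its full rectangle; Taking the first minus the rest: starting from the cone, the 11×10.5 cube at (8.5, 1.5) misses the remaining region (no effect); the 9.5×17.5 cube at (0.5, 0.5) partially overlaps it — only the 5.05 mm² overlap (of its 166.25 mm²) is removed, clipping the outline; the 11×18 cube at (7.5, 12) misses the remaining region (no effect) — 1 connected region. Overall, the cross-section is a single solid region. The nearest boundary edge runs (0.50, 3.15)→(0.50, 0.50); distance from the point to it = 0.80 mm. The point is inside the cross-section, 0.80 mm from the nearest boundary — within the 1.2 mm shell band (2 × 0.6).

shell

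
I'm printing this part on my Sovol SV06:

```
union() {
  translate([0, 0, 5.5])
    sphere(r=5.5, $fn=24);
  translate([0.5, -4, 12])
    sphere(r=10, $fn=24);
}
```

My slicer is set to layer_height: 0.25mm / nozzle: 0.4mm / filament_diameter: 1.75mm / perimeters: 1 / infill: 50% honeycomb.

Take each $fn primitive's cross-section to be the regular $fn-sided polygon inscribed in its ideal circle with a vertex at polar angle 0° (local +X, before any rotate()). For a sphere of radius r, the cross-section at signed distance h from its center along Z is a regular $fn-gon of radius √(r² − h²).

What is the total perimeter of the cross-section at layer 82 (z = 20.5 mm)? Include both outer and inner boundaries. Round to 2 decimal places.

33.00 mm

At z = 20.5 mm: the sphere is not intersected at this z (|z−center|=15.000 > r=5.5); the sphere at (0.5, -4): section is a regular 24-gon, circumradius = √(r²−h²) = √(10²−8.5²) = 5.268 (perimeter = 2·24·5.268·sin(180°/24) = 33.00 mm); Taking the union: only the r=10 sphere at (0.5, -4) is present, so the union is just that shape — boundary = 33.00 mm. Overall, the cross-section is a single solid region. Total boundary length (outer) = 33.00 mm.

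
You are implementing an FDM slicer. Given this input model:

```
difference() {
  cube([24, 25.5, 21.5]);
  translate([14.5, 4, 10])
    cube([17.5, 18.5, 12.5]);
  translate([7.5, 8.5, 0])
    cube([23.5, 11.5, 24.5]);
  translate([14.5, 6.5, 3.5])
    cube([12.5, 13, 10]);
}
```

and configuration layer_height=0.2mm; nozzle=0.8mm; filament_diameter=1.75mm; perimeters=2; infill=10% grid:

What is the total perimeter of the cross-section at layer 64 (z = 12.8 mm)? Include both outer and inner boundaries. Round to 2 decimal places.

At z = 12.8 mm: the 24×25.5 cube contributes its full rectangle (perimeter 99.00 mm); the cube at (14.5, 4) (footprint 17.5×18.5) is included at this height (perimeter 72.00 mm); the 23.5×11.5 cube at (7.5, 8.5) contributes its full rectangle (perimeter 70.00 mm); the 12.5×13 cube at (14.5, 6.5) contributes its full rectangle (perimeter 51.00 mm); Taking the first minus the rest: starting from the 24×25.5 cube, the 17.5×18.5 cube at (14.5, 4) partially overlaps it — only the 175.75 mm² overlap (of its 323.75 mm²) is removed, clipping the outline; the 23.5×11.5 cube at (7.5, 8.5) partially overlaps it — only the 80.50 mm² overlap (of its 270.25 mm²) is removed, clipping the outline; the 12.5×13 cube at (14.5, 6.5) misses the remaining region (no effect) — boundary = 132.00 mm. Overall, the cross-section is a single solid region. Total boundary length (outer) = 132.00 mm.

132.00 mm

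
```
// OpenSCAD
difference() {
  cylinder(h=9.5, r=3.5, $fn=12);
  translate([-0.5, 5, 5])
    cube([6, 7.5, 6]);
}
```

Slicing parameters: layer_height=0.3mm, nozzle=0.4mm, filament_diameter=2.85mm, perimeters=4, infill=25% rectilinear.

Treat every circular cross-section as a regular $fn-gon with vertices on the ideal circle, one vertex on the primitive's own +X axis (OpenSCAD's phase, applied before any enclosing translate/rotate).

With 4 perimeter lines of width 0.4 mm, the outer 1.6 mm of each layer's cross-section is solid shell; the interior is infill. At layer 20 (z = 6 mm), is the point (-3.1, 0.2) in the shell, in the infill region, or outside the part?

shell

At z = 6 mm: the r=3.5 cylinder contributes a regular 12-gon of circumradius 3.5; the 6×7.5 cube at (-0.5, 5) contributes its full rectangle; After the difference (first − rest): starting from the r=3.5 cylinder, the 6×7.5 cube at (-0.5, 5) misses the remaining region (no effect) — 1 connected region. Overall, the cross-section is a single solid region. The nearest boundary edge runs (-3.50, 0.00)→(-3.03, 1.75); distance from the point to it = 0.33 mm. The point is inside the cross-section, 0.33 mm from the nearest boundary — within the 1.6 mm shell band (4 × 0.4).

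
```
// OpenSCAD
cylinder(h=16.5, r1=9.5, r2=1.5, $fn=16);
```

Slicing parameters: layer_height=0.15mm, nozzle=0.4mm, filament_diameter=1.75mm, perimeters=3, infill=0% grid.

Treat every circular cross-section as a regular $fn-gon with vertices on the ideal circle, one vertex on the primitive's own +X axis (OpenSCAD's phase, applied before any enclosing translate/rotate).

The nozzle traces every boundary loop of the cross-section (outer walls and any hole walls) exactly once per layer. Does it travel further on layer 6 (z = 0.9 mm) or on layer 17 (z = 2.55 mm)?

Layer 6 (z = 0.9): the cone (r1=9.5→r2=1.5) has section circumradius 9.064 here — a regular 16-gon (perimeter = 2·16·9.064·sin(180°/16) = 56.58 mm). So its perimeter = 56.58 mm. Layer 17 (z = 2.55): the cone contributes a regular 16-gon of circumradius 8.264 (interpolated between r1=9.5 and r2=1.5 at t=0.155) (perimeter = 2·16·8.264·sin(180°/16) = 51.59 mm). So its perimeter = 51.59 mm. Layer 6 is larger (56.58 vs 51.59 mm).

layer 6 (z = 0.9 mm)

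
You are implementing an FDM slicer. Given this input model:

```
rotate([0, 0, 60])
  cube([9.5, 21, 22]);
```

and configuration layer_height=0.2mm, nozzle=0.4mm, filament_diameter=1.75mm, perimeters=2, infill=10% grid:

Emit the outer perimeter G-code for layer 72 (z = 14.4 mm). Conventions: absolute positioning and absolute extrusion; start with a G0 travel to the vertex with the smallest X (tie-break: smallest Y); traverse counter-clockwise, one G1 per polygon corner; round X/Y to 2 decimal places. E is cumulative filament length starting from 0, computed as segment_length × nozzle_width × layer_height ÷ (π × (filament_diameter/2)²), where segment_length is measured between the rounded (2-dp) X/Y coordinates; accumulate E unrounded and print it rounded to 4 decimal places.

G0 X-18.19 Y10.50 Z14.40
G1 X0.00 Y0.00 E0.6986
G1 X4.75 Y8.23 E1.0146
G1 X-13.44 Y18.73 E1.7132
G1 X-18.19 Y10.50 E2.0292

At z = 14.4 mm: the 9.5×21 cube contributes its full rectangle; (rotated 60° about Z; rotation is an isometry so areas/perimeters/island counts are preserved). The outline is a single polygon with 4 vertices. Extrusion per mm of travel: 0.4 × 0.2 / (π × 0.875²) = 0.033260. Accumulating E over each segment gives final E = 2.0292.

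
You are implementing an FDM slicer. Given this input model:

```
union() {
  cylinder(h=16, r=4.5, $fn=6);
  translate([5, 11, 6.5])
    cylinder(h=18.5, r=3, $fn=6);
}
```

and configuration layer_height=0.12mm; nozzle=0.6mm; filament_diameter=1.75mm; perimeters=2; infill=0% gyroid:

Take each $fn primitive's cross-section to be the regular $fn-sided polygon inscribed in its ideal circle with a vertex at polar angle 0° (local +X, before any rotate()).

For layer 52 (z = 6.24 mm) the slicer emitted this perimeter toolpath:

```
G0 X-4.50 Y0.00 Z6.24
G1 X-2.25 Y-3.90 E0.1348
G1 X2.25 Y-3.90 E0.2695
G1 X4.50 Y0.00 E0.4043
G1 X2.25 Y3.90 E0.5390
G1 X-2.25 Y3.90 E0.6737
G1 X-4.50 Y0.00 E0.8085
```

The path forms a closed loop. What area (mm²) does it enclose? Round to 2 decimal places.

Apply the shoelace formula to the sequence of (X, Y) vertices; enclosed area = 52.65 mm².

52.65 mm²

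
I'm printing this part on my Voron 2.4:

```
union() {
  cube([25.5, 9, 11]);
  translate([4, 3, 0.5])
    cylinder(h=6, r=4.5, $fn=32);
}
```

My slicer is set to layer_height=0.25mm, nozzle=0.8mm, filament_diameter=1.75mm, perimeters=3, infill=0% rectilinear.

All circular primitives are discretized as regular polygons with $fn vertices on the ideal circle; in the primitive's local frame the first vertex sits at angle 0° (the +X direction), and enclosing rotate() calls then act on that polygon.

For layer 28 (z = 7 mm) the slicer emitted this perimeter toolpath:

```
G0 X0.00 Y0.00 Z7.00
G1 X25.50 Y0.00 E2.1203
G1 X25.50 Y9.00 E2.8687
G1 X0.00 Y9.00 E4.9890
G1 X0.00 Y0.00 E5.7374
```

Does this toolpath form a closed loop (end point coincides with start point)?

yes

Start point (G0): (0.00, 0.00). End point (last G1): the path returns to the start — closed.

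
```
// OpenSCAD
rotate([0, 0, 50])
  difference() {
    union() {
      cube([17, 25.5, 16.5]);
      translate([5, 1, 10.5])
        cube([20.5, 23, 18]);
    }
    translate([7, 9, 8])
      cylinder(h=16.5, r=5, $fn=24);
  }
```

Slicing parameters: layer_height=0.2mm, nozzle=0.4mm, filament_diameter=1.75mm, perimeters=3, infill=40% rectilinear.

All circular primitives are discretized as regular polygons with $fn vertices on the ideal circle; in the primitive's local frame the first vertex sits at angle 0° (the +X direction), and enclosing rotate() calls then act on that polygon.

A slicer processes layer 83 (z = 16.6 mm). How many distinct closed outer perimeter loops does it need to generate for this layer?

At z = 16.6 mm: the cube does not reach this height (z outside [0, 16.5]); the 20.5×23 cube at (5, 1) contributes its full rectangle; Combining (union): only the 20.5×23 cube at (5, 1) is present, so the union is just that shape — 1 connected region; the cylinder at (7, 9): section is a regular 24-gon, circumradius r=5; After the difference (first − rest): starting from the result so far, the r=5 cylinder at (7, 9) partially overlaps it — only the 58.16 mm² overlap (of its 77.65 mm²) is removed, clipping the outline — 1 connected region; (rotated 50° about Z; rotation is an isometry so areas/perimeters/island counts are preserved). The result has 1 disconnected region.

1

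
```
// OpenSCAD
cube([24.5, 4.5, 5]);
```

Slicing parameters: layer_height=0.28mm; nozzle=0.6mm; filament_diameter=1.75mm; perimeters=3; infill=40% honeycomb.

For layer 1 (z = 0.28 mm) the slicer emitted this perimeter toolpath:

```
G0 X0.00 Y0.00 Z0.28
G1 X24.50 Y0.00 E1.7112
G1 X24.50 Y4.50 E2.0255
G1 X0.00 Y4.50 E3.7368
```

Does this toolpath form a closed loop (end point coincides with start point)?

Start point (G0): (0.00, 0.00). End point (last G1): the path does not return to the start — open.

no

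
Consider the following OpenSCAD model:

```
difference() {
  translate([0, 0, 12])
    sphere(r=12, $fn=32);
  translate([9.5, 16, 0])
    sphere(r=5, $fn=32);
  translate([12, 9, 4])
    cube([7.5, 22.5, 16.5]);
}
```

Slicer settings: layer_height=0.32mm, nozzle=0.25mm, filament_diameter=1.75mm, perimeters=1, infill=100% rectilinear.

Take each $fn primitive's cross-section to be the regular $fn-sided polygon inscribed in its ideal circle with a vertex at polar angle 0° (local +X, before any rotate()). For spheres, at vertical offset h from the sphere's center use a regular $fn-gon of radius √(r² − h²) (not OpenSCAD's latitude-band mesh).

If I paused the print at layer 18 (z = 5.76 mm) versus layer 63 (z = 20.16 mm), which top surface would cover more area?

layer 18 (z = 5.76 mm)

Layer 18 (z = 5.76): the r=12 sphere contributes a regular 32-gon of circumradius √(12²−6.24²) = 10.250 (area = (32/2)·10.250²·sin(360°/32) = 327.95 mm²); the sphere at (9.5, 16) is absent (|z−center|=5.760 > r=5); the cube at (12, 9) is present — its section is the full 7.5×22.5 rectangle (area 168.75 mm²); Subtracting the remaining from the first: starting from the r=12 sphere (327.95 mm²), the 7.5×22.5 cube at (12, 9) misses the remaining region (no effect) — area = 327.95 mm². So its area = 327.95 mm². Layer 63 (z = 20.16): the r=12 sphere contributes a regular 32-gon of circumradius √(12²−8.16²) = 8.799 (area = (32/2)·8.799²·sin(360°/32) = 241.64 mm²); the sphere at (9.5, 16) does not reach this height (|z−center|=20.160 > r=5); the cube at (12, 9) is present — its section is the full 7.5×22.5 rectangle (area 168.75 mm²); Subtracting the remaining from the first: starting from the r=12 sphere (241.64 mm²), the 7.5×22.5 cube at (12, 9) misses the remaining region (no effect) — area = 241.64 mm². So its area = 241.64 mm². Layer 18 is larger (327.95 vs 241.64 mm²).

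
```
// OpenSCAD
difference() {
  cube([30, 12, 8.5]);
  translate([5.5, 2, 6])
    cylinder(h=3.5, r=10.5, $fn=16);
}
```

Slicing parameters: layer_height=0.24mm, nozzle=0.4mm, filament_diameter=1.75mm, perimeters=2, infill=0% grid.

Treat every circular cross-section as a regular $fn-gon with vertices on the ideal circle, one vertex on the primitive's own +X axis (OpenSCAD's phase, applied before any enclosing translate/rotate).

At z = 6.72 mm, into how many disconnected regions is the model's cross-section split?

2

At z = 6.72 mm: the cube (footprint 30×12) is included at this height; the r=10.5 cylinder at (5.5, 2) contributes a regular 16-gon of circumradius 10.5; Taking the first minus the rest: starting from the 30×12 cube, the r=10.5 cylinder at (5.5, 2) partially overlaps it — only the 168.95 mm² overlap (of its 337.53 mm²) is removed, clipping the outline — 2 connected regions. The result has 2 disconnected regions.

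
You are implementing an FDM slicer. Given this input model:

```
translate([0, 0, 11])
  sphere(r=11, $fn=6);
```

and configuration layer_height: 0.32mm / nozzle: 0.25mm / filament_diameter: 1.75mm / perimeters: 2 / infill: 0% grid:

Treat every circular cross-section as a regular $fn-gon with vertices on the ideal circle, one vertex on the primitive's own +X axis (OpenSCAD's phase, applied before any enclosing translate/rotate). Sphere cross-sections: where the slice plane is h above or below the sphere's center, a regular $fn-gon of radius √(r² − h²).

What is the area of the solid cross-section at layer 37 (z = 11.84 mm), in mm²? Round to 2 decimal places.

312.53 mm²

At z = 11.84 mm: the r=11 sphere slices to a regular 6-gon of circumradius 10.968 (√(r²−h²) with h=0.84 from center) (area = (6/2)·10.968²·sin(360°/6) = 312.53 mm²). Overall, the cross-section is a single solid region. Net area = 312.53 mm².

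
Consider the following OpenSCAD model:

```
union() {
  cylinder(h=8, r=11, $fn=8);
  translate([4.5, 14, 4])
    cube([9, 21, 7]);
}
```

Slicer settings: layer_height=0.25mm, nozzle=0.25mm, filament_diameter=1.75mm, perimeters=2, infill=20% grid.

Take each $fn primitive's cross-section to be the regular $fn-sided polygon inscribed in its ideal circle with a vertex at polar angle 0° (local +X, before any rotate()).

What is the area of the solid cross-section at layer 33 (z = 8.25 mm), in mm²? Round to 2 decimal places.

189.00 mm²

At z = 8.25 mm: the cylinder does not reach this height (z outside [0, 8]); the cube at (4.5, 14) is present — its section is the full 9×21 rectangle (area 189.00 mm²); Taking the union: only the 9×21 cube at (4.5, 14) is present, so the union is just that shape — area = 189.00 mm². Overall, the cross-section is a single solid region. Net area = 189.00 mm².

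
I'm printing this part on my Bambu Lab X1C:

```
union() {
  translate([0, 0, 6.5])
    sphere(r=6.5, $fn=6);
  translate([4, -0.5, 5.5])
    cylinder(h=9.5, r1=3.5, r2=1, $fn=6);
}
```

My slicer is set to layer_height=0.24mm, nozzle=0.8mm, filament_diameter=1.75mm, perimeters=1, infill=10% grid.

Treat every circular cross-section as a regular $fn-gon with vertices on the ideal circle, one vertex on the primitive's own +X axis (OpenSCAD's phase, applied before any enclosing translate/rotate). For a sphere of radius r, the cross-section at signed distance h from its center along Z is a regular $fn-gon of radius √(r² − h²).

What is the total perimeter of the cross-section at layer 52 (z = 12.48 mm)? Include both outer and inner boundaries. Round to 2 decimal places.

25.26 mm

At z = 12.48 mm: the sphere: section is a regular 6-gon, circumradius = √(r²−h²) = √(6.5²−5.98²) = 2.547 (perimeter = 2·6·2.547·sin(180°/6) = 15.28 mm); the cone at (4, -0.5) (r1=3.5→r2=1) has section circumradius 1.663 here — a regular 6-gon (perimeter = 2·6·1.663·sin(180°/6) = 9.98 mm); Merging all regions: the 2 present regions are separate (no shared area or edge), so areas and boundary lengths simply add and each stays a separate island — boundary = 25.26 mm. Overall, the cross-section has 2 separate islands. Total boundary length (outer) = 25.26 mm.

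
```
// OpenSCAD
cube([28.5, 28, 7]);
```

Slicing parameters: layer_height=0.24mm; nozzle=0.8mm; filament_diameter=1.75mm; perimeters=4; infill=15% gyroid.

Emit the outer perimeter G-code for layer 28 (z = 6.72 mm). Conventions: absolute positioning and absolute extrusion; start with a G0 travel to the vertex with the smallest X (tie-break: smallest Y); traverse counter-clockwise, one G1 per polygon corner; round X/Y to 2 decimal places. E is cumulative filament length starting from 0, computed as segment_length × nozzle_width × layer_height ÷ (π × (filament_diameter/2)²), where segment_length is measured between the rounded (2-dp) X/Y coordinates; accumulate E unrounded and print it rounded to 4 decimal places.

At z = 6.72 mm: the 28.5×28 cube contributes its full rectangle. The outline is a single polygon with 4 vertices. Extrusion per mm of travel: 0.8 × 0.24 / (π × 0.875²) = 0.079824. Accumulating E over each segment gives final E = 9.0201.

G0 X0.00 Y0.00 Z6.72
G1 X28.50 Y0.00 E2.2750
G1 X28.50 Y28.00 E4.5101
G1 X0.00 Y28.00 E6.7851
G1 X0.00 Y0.00 E9.0201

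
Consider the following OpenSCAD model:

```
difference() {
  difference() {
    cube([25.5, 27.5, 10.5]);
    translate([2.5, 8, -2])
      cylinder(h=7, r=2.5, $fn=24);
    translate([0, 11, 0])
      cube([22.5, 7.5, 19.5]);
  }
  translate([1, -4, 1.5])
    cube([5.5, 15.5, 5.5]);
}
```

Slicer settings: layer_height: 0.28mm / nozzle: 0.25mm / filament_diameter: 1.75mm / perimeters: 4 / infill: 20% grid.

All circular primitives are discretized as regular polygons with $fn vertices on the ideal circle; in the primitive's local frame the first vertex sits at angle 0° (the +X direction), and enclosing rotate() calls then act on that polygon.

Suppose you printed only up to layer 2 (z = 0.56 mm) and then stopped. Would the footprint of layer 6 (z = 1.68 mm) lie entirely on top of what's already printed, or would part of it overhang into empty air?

entirely on top

Compare the two slices. At z = 0.56: the cube (footprint 25.5×27.5) is included at this height (area 701.25 mm²); the r=2.5 cylinder at (2.5, 8) gives a regular 24-gon of circumradius 2.5 (constant along its height) (area = (24/2)·2.500²·sin(360°/24) = 19.41 mm²); the 22.5×7.5 cube at (0, 11) contributes its full rectangle (area 168.75 mm²); Taking the first minus the rest: starting from the 25.5×27.5 cube (701.25 mm²), the r=2.5 cylinder at (2.5, 8) lies inside it touching the edge (removes its full 19.41 mm²); the 22.5×7.5 cube at (0, 11) lies inside it touching the edge (removes its full 168.75 mm²) — area = 513.09 mm²; the cube at (1, -4) does not reach this height (z outside [1.5, 7]); Taking the first minus the rest: none of the subtracted shapes is present at this height, so the result so far is unchanged — area = 513.09 mm². At z = 1.68: the 25.5×27.5 cube contributes its full rectangle (area 701.25 mm²); the r=2.5 cylinder at (2.5, 8) contributes a regular 24-gon of circumradius 2.5 (area = (24/2)·2.500²·sin(360°/24) = 19.41 mm²); the cube at (0, 11) (footprint 22.5×7.5) is included at this height (area 168.75 mm²); After the difference (first − rest): starting from the 25.5×27.5 cube (701.25 mm²), the r=2.5 cylinder at (2.5, 8) lies inside it touching the edge (removes its full 19.41 mm²); the 22.5×7.5 cube at (0, 11) lies inside it touching the edge (removes its full 168.75 mm²) — area = 513.09 mm²; the cube at (1, -4) is present — its section is the full 5.5×15.5 rectangle (area 85.25 mm²); Taking the first minus the rest: starting from that combined region (513.09 mm²), the 5.5×15.5 cube at (1, -4) partially overlaps it — only the 43.82 mm² overlap (of its 85.25 mm²) is removed, clipping the outline — area = 469.27 mm². Checking containment: the cross-section at z = 1.68 is a subset of the cross-section at z = 0.56.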